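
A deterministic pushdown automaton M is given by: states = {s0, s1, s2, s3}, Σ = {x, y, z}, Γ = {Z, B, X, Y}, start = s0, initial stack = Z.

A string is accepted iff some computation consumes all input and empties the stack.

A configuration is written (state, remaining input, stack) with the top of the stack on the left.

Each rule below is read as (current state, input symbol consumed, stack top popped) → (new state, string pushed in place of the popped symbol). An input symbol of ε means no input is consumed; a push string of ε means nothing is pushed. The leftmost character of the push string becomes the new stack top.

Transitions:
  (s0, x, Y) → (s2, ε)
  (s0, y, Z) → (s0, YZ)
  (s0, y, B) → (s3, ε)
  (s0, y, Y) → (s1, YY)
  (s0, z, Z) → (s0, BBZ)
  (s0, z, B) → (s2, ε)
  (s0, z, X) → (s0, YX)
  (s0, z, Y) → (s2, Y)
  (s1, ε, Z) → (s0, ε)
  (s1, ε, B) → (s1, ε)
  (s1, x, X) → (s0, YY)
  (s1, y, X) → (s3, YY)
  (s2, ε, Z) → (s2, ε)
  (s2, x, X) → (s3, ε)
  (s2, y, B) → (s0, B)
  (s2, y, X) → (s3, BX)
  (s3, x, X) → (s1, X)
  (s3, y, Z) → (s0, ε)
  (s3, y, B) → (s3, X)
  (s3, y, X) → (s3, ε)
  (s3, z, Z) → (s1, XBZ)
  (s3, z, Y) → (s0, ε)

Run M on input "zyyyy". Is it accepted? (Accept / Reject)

Accept

(s0, zyyyy, Z)
  read z, top Z: go to s0, push BBZ → (s0, yyyy, BBZ)
  read y, top B: go to s3, push ε → (s3, yyy, BZ)
  read y, top B: go to s3, push X → (s3, yy, XZ)
  read y, top X: go to s3, push ε → (s3, y, Z)
  read y, top Z: go to s0, push ε → (s0, ε, ε)
All input consumed and the stack is empty.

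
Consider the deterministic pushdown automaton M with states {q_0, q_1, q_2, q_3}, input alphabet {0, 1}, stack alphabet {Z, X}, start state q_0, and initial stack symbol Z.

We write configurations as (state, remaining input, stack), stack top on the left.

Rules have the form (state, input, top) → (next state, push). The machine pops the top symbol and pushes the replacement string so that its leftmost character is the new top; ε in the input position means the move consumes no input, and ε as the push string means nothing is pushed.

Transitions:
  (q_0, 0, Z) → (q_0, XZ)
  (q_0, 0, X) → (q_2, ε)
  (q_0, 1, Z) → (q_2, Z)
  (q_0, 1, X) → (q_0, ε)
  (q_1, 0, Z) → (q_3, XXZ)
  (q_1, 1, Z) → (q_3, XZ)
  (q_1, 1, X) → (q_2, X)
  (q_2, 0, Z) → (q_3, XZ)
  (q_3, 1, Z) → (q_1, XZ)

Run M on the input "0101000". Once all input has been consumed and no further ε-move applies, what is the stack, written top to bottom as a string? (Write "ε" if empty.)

XZ

(q_0, 0101000, Z)
  read 0, top Z: go to q_0, push XZ → (q_0, 101000, XZ)
  read 1, top X: go to q_0, push ε → (q_0, 01000, Z)
  read 0, top Z: go to q_0, push XZ → (q_0, 1000, XZ)
  read 1, top X: go to q_0, push ε → (q_0, 000, Z)
  read 0, top Z: go to q_0, push XZ → (q_0, 00, XZ)
  read 0, top X: go to q_2, push ε → (q_2, 0, Z)
  read 0, top Z: go to q_3, push XZ → (q_3, ε, XZ)
All input consumed in state q_3 with stack XZ.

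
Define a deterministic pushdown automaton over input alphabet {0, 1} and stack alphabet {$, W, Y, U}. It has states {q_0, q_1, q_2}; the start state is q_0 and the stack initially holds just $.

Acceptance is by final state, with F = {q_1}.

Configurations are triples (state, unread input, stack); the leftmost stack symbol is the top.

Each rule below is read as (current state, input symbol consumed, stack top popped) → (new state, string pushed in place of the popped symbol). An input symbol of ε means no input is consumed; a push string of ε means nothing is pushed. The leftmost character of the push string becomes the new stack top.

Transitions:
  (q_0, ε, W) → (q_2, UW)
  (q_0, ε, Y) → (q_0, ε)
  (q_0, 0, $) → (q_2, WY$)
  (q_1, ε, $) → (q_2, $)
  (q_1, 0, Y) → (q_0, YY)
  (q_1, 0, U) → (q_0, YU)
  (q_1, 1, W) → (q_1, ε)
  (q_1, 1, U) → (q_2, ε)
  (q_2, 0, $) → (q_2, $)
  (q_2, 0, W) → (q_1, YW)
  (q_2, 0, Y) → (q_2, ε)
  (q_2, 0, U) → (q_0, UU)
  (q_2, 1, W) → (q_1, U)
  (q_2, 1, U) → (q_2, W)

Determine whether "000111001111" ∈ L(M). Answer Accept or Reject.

(q_0, 000111001111, $)
  read 0, top $: go to q_2, push WY$ → (q_2, 00111001111, WY$)
  read 0, top W: go to q_1, push YW → (q_1, 0111001111, YWY$)
  read 0, top Y: go to q_0, push YY → (q_0, 111001111, YYWY$)
  ε-move, top Y: go to q_0, push ε → (q_0, 111001111, YWY$)
  ε-move, top Y: go to q_0, push ε → (q_0, 111001111, WY$)
  ε-move, top W: go to q_2, push UW → (q_2, 111001111, UWY$)
  read 1, top U: go to q_2, push W → (q_2, 11001111, WWY$)
  read 1, top W: go to q_1, push U → (q_1, 1001111, UWY$)
  read 1, top U: go to q_2, push ε → (q_2, 001111, WY$)
  read 0, top W: go to q_1, push YW → (q_1, 01111, YWY$)
  read 0, top Y: go to q_0, push YY → (q_0, 1111, YYWY$)
  ε-move, top Y: go to q_0, push ε → (q_0, 1111, YWY$)
  ε-move, top Y: go to q_0, push ε → (q_0, 1111, WY$)
  ε-move, top W: go to q_2, push UW → (q_2, 1111, UWY$)
  read 1, top U: go to q_2, push W → (q_2, 111, WWY$)
  read 1, top W: go to q_1, push U → (q_1, 11, UWY$)
  read 1, top U: go to q_2, push ε → (q_2, 1, WY$)
  read 1, top W: go to q_1, push U → (q_1, ε, UY$)
All input consumed; state q_1 ∈ F.

Accept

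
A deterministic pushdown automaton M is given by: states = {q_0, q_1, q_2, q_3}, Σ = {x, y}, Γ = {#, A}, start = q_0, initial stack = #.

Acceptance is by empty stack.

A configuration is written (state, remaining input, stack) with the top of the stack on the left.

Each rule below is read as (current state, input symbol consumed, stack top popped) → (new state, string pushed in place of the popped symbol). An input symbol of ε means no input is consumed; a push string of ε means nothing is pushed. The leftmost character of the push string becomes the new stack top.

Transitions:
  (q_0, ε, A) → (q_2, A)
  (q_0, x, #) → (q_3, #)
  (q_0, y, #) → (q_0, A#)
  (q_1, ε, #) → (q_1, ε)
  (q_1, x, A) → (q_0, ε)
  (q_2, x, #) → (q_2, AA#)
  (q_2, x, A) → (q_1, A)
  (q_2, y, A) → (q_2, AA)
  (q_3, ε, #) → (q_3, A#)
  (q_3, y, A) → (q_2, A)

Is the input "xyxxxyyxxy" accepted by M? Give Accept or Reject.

(q_0, xyxxxyyxxy, #)
  read x, top #: go to q_3, push # → (q_3, yxxxyyxxy, #)
  ε-move, top #: go to q_3, push A# → (q_3, yxxxyyxxy, A#)
  read y, top A: go to q_2, push A → (q_2, xxxyyxxy, A#)
  read x, top A: go to q_1, push A → (q_1, xxyyxxy, A#)
  read x, top A: go to q_0, push ε → (q_0, xyyxxy, #)
  read x, top #: go to q_3, push # → (q_3, yyxxy, #)
  ε-move, top #: go to q_3, push A# → (q_3, yyxxy, A#)
  read y, top A: go to q_2, push A → (q_2, yxxy, A#)
  read y, top A: go to q_2, push AA → (q_2, xxy, AA#)
  read x, top A: go to q_1, push A → (q_1, xy, AA#)
  read x, top A: go to q_0, push ε → (q_0, y, A#)
  ε-move, top A: go to q_2, push A → (q_2, y, A#)
  read y, top A: go to q_2, push AA → (q_2, ε, AA#)
All input consumed; stack is AA#, not empty, and no further ε-move applies.

Reject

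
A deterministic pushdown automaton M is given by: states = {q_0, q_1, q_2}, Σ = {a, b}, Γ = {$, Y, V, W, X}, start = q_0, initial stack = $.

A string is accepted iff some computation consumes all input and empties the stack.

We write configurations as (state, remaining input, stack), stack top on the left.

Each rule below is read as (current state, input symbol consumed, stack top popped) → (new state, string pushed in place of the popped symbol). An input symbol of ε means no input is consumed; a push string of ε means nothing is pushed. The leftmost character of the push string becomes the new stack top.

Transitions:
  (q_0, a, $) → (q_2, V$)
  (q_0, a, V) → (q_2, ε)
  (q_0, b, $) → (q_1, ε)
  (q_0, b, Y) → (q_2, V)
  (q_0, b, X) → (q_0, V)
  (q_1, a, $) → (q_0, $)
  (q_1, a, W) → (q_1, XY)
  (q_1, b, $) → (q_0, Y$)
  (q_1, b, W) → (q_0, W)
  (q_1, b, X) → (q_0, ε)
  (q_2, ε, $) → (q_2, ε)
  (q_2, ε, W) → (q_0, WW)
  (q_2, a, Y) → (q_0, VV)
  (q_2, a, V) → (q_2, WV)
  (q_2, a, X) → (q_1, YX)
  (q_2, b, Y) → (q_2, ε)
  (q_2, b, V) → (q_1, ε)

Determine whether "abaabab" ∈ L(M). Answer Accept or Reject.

(q_0, abaabab, $)
  read a, top $: go to q_2, push V$ → (q_2, baabab, V$)
  read b, top V: go to q_1, push ε → (q_1, aabab, $)
  read a, top $: go to q_0, push $ → (q_0, abab, $)
  read a, top $: go to q_2, push V$ → (q_2, bab, V$)
  read b, top V: go to q_1, push ε → (q_1, ab, $)
  read a, top $: go to q_0, push $ → (q_0, b, $)
  read b, top $: go to q_1, push ε → (q_1, ε, ε)
All input consumed and the stack is empty.

Accept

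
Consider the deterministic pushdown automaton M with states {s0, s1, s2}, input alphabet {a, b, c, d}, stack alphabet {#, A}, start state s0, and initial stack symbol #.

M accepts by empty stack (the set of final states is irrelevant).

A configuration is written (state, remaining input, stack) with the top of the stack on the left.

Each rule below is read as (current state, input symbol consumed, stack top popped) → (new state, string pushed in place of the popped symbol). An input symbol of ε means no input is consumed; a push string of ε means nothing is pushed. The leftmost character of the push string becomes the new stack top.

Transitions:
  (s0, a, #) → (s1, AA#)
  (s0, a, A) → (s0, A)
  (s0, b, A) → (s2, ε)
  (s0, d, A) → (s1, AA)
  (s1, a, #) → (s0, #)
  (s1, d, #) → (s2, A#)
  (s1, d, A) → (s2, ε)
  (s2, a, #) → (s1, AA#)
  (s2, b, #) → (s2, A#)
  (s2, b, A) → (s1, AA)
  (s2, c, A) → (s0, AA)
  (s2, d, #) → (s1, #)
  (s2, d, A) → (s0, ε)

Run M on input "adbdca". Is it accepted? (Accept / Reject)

(s0, adbdca, #)
  read a, top #: go to s1, push AA# → (s1, dbdca, AA#)
  read d, top A: go to s2, push ε → (s2, bdca, A#)
  read b, top A: go to s1, push AA → (s1, dca, AA#)
  read d, top A: go to s2, push ε → (s2, ca, A#)
  read c, top A: go to s0, push AA → (s0, a, AA#)
  read a, top A: go to s0, push A → (s0, ε, AA#)
All input consumed; stack is AA#, not empty, and no further ε-move applies.

Reject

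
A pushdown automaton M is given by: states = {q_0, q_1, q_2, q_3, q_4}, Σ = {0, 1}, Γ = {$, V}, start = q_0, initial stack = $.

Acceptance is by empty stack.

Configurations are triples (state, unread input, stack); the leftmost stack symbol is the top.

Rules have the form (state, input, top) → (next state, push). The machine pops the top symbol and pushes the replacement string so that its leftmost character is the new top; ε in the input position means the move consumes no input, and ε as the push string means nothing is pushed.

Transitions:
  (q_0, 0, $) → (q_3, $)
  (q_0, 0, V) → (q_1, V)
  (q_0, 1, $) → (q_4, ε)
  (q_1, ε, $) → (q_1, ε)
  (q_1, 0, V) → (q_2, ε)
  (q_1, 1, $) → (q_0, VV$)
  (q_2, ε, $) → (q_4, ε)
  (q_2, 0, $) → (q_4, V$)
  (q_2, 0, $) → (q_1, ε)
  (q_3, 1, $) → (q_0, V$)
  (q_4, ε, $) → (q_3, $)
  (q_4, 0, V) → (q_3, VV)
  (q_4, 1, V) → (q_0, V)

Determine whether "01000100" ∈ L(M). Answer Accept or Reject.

Accept

One accepting computation: (q_0, 01000100, $) ⊢ (q_3, 1000100, $) ⊢ (q_0, 000100, V$) ⊢ (q_1, 00100, V$) ⊢ (q_2, 0100, $) ⊢ (q_4, 100, V$) ⊢ (q_0, 00, V$) ⊢ (q_1, 0, V$) ⊢ (q_2, ε, $) ⊢ (q_4, ε, ε)
All input consumed and the stack is empty.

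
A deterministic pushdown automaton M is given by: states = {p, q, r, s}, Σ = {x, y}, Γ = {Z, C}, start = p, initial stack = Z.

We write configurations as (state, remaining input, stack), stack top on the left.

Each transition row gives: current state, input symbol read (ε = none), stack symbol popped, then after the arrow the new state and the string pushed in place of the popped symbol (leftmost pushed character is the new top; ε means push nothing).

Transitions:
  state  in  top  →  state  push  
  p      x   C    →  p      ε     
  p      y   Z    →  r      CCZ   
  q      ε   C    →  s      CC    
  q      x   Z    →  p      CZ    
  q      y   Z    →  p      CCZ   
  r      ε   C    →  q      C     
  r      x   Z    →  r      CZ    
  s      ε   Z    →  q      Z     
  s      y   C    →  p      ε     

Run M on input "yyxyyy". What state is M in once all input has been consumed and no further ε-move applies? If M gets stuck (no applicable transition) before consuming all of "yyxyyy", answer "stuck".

stuck

(p, yyxyyy, Z)
  read y, top Z: go to r, push CCZ → (r, yxyyy, CCZ)
  ε-move, top C: go to q, push C → (q, yxyyy, CCZ)
  ε-move, top C: go to s, push CC → (s, yxyyy, CCCZ)
  read y, top C: go to p, push ε → (p, xyyy, CCZ)
  read x, top C: go to p, push ε → (p, yyy, CZ)
No transition for (p, y, top C); M blocks with input yyy remaining.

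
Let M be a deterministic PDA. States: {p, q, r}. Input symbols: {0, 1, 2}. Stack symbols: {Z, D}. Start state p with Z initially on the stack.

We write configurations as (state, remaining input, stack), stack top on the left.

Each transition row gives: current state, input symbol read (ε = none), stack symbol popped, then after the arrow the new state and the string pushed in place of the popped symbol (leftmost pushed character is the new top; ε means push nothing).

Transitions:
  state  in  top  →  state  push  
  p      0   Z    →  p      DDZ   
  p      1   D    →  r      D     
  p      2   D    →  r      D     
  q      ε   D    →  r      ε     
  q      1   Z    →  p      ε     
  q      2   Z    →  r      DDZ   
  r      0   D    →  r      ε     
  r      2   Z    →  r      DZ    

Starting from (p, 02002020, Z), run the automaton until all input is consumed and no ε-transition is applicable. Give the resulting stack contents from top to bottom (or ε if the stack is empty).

(p, 02002020, Z)
  read 0, top Z: go to p, push DDZ → (p, 2002020, DDZ)
  read 2, top D: go to r, push D → (r, 002020, DDZ)
  read 0, top D: go to r, push ε → (r, 02020, DZ)
  read 0, top D: go to r, push ε → (r, 2020, Z)
  read 2, top Z: go to r, push DZ → (r, 020, DZ)
  read 0, top D: go to r, push ε → (r, 20, Z)
  read 2, top Z: go to r, push DZ → (r, 0, DZ)
  read 0, top D: go to r, push ε → (r, ε, Z)
All input consumed in state r with stack Z.

Z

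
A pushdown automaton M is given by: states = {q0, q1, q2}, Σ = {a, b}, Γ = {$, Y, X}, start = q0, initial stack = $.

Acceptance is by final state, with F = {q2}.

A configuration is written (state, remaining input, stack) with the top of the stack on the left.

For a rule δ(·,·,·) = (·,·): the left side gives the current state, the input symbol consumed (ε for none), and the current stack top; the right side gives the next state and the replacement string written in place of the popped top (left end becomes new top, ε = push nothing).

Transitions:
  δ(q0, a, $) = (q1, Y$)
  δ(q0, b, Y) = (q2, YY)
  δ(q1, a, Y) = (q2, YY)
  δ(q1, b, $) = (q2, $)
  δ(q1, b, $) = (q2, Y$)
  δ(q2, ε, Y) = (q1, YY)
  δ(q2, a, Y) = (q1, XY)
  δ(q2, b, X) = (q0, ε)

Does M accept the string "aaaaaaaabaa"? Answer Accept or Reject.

No computation consumes all input and reaches a final state.

Reject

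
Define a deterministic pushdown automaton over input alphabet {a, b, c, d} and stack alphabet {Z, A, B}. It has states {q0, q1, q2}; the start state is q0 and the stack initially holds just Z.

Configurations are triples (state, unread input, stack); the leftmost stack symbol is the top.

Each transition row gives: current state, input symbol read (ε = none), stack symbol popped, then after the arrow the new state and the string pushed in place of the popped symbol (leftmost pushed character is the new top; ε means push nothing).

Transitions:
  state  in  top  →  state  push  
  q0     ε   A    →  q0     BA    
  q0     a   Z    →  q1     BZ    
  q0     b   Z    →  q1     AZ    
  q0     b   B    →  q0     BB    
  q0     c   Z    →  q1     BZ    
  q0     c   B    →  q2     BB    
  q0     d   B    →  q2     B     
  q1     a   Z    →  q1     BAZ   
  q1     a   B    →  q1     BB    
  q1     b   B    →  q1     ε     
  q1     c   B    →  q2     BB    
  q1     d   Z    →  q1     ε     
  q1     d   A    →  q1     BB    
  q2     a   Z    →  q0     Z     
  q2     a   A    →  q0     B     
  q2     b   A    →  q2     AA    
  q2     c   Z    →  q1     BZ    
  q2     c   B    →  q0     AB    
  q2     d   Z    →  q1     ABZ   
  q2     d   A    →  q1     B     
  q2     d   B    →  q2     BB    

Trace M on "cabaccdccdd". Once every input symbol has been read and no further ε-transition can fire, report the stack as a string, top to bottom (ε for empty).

(q0, cabaccdccdd, Z) ⊢ (q1, abaccdccdd, BZ) ⊢ (q1, baccdccdd, BBZ) ⊢ (q1, accdccdd, BZ) ⊢ (q1, ccdccdd, BBZ) ⊢ (q2, cdccdd, BBBZ) ⊢ (q0, dccdd, ABBBZ) ⊢ (q0, dccdd, BABBBZ) ⊢ (q2, ccdd, BABBBZ) ⊢ (q0, cdd, ABABBBZ) ⊢ (q0, cdd, BABABBBZ) ⊢ (q2, dd, BBABABBBZ) ⊢ (q2, d, BBBABABBBZ) ⊢ (q2, ε, BBBBABABBBZ)
All input consumed in state q2 with stack BBBBABABBBZ.

BBBBABABBBZ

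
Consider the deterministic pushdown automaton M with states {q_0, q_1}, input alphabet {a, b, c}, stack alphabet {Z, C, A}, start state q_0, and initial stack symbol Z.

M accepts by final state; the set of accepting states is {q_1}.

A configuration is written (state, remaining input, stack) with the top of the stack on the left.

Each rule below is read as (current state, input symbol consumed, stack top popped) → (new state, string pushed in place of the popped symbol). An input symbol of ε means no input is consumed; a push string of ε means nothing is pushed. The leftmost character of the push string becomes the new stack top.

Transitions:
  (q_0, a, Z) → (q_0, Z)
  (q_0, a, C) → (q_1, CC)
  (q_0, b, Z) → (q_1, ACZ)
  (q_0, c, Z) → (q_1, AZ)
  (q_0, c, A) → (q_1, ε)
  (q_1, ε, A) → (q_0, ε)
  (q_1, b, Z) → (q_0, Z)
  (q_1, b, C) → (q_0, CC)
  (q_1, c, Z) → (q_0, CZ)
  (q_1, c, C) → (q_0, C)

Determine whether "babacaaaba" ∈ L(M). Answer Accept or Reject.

(q_0, babacaaaba, Z)
  read b, top Z: go to q_1, push ACZ → (q_1, abacaaaba, ACZ)
  ε-move, top A: go to q_0, push ε → (q_0, abacaaaba, CZ)
  read a, top C: go to q_1, push CC → (q_1, bacaaaba, CCZ)
  read b, top C: go to q_0, push CC → (q_0, acaaaba, CCCZ)
  read a, top C: go to q_1, push CC → (q_1, caaaba, CCCCZ)
  read c, top C: go to q_0, push C → (q_0, aaaba, CCCCZ)
  read a, top C: go to q_1, push CC → (q_1, aaba, CCCCCZ)
No transition applies at (q_1, aaba, CCCCCZ); input not fully consumed.

Reject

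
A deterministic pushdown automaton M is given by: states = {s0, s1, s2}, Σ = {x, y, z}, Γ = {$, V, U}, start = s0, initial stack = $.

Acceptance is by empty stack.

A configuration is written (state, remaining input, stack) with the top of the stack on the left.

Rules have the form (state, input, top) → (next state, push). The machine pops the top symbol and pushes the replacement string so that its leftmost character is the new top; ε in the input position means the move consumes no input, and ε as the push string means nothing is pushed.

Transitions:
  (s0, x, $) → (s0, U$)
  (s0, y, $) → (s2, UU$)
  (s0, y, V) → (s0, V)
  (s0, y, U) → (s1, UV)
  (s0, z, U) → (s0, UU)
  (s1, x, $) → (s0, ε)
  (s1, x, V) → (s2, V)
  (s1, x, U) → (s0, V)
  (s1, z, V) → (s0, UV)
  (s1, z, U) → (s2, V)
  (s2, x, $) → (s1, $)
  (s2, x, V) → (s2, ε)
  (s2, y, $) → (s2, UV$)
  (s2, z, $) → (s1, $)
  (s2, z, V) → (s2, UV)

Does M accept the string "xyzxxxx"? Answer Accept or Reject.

Accept

(s0, xyzxxxx, $) ⊢ (s0, yzxxxx, U$) ⊢ (s1, zxxxx, UV$) ⊢ (s2, xxxx, VV$) ⊢ (s2, xxx, V$) ⊢ (s2, xx, $) ⊢ (s1, x, $) ⊢ (s0, ε, ε)
All input consumed and the stack is empty.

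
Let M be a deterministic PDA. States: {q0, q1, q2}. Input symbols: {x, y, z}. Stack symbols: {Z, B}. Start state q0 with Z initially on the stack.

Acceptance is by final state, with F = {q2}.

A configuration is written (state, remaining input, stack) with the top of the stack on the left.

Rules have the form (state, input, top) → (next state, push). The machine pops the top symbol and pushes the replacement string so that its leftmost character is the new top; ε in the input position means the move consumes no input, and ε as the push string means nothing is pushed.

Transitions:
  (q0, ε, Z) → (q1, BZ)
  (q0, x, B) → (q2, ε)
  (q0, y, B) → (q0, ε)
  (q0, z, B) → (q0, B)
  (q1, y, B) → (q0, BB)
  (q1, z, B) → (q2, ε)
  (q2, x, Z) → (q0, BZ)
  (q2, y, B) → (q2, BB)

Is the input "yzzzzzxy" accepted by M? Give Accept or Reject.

Accept

(q0, yzzzzzxy, Z)
  ε-move, top Z: go to q1, push BZ → (q1, yzzzzzxy, BZ)
  read y, top B: go to q0, push BB → (q0, zzzzzxy, BBZ)
  read z, top B: go to q0, push B → (q0, zzzzxy, BBZ)
  read z, top B: go to q0, push B → (q0, zzzxy, BBZ)
  read z, top B: go to q0, push B → (q0, zzxy, BBZ)
  read z, top B: go to q0, push B → (q0, zxy, BBZ)
  read z, top B: go to q0, push B → (q0, xy, BBZ)
  read x, top B: go to q2, push ε → (q2, y, BZ)
  read y, top B: go to q2, push BB → (q2, ε, BBZ)
All input consumed; state q2 ∈ F.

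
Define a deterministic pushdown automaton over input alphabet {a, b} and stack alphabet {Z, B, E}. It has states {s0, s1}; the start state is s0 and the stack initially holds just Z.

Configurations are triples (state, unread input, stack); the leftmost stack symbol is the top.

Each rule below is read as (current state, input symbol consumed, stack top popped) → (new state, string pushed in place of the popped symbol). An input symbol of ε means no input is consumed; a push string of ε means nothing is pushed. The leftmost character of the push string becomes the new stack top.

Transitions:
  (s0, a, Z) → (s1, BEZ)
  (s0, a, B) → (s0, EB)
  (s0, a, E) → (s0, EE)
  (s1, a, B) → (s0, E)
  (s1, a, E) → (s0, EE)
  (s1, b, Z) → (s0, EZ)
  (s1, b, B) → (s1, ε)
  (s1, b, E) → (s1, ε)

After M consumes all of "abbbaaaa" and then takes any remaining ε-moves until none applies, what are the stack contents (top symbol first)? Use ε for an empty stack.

EEEEEZ

(s0, abbbaaaa, Z)
  read a, top Z: go to s1, push BEZ → (s1, bbbaaaa, BEZ)
  read b, top B: go to s1, push ε → (s1, bbaaaa, EZ)
  read b, top E: go to s1, push ε → (s1, baaaa, Z)
  read b, top Z: go to s0, push EZ → (s0, aaaa, EZ)
  read a, top E: go to s0, push EE → (s0, aaa, EEZ)
  read a, top E: go to s0, push EE → (s0, aa, EEEZ)
  read a, top E: go to s0, push EE → (s0, a, EEEEZ)
  read a, top E: go to s0, push EE → (s0, ε, EEEEEZ)
All input consumed in state s0 with stack EEEEEZ.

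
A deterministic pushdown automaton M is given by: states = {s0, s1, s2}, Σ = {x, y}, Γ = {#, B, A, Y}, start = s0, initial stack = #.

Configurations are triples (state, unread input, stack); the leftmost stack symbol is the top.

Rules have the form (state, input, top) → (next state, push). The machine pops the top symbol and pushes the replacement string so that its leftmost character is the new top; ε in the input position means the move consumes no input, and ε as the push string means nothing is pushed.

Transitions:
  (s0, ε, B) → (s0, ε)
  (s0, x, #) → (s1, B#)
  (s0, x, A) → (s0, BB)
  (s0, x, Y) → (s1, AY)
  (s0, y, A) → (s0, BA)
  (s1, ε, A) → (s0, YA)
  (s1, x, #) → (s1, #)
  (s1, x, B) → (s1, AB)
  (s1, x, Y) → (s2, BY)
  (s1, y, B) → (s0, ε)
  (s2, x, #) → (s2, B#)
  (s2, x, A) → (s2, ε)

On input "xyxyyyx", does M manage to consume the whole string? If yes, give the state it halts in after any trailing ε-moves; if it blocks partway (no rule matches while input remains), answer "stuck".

(s0, xyxyyyx, #)
  read x, top #: go to s1, push B# → (s1, yxyyyx, B#)
  read y, top B: go to s0, push ε → (s0, xyyyx, #)
  read x, top #: go to s1, push B# → (s1, yyyx, B#)
  read y, top B: go to s0, push ε → (s0, yyx, #)
No transition for (s0, y, top #); M blocks with input yyx remaining.

stuck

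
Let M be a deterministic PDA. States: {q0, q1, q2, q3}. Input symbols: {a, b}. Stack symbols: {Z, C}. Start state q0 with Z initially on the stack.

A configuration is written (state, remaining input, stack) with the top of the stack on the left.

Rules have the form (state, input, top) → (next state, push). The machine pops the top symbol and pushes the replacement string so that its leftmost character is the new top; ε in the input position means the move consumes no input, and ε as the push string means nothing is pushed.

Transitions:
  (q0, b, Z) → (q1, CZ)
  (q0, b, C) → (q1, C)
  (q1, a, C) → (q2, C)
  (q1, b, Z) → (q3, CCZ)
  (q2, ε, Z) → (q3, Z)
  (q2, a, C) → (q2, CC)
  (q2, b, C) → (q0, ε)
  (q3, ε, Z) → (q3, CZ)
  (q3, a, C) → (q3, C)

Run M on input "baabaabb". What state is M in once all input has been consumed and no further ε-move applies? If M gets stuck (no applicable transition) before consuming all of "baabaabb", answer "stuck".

stuck

(q0, baabaabb, Z) ⊢ (q1, aabaabb, CZ) ⊢ (q2, abaabb, CZ) ⊢ (q2, baabb, CCZ) ⊢ (q0, aabb, CZ)
No transition for (q0, a, top C); M blocks with input aabb remaining.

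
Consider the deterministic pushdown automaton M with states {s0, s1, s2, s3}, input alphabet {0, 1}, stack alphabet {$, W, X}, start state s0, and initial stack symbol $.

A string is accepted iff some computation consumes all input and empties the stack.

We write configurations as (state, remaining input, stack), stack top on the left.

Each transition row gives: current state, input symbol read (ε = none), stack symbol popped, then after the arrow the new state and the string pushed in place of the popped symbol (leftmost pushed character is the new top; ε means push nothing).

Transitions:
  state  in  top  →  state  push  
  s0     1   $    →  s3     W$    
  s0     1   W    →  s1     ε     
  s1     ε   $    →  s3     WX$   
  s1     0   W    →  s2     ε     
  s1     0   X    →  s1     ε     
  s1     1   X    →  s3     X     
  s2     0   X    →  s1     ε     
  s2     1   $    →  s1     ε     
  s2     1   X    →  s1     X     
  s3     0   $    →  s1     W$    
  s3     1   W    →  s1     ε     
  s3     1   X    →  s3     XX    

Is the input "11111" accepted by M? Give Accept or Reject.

Reject

(s0, 11111, $) ⊢ (s3, 1111, W$) ⊢ (s1, 111, $) ⊢ (s3, 111, WX$) ⊢ (s1, 11, X$) ⊢ (s3, 1, X$) ⊢ (s3, ε, XX$)
All input consumed; stack is XX$, not empty, and no further ε-move applies.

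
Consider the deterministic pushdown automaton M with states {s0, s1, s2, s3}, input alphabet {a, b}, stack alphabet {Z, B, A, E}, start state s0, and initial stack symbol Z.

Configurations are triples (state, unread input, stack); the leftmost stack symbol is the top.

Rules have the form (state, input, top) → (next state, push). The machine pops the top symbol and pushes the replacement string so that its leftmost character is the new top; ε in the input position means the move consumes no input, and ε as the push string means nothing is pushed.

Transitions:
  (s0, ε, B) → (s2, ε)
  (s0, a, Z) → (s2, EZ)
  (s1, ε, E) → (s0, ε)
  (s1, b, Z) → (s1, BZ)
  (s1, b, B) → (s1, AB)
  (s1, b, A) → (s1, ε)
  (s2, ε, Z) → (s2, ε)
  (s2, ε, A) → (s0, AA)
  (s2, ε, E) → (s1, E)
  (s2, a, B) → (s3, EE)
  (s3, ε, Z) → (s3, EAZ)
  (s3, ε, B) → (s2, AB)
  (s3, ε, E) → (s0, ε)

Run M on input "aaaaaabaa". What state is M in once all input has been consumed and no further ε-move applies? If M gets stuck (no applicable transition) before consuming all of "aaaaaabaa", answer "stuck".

stuck

(s0, aaaaaabaa, Z) ⊢ (s2, aaaaabaa, EZ) ⊢ (s1, aaaaabaa, EZ) ⊢ (s0, aaaaabaa, Z) ⊢ (s2, aaaabaa, EZ) ⊢ (s1, aaaabaa, EZ) ⊢ (s0, aaaabaa, Z) ⊢ (s2, aaabaa, EZ) ⊢ (s1, aaabaa, EZ) ⊢ (s0, aaabaa, Z) ⊢ (s2, aabaa, EZ) ⊢ (s1, aabaa, EZ) ⊢ (s0, aabaa, Z) ⊢ (s2, abaa, EZ) ⊢ (s1, abaa, EZ) ⊢ (s0, abaa, Z) ⊢ (s2, baa, EZ) ⊢ (s1, baa, EZ) ⊢ (s0, baa, Z)
No transition for (s0, b, top Z); M blocks with input baa remaining.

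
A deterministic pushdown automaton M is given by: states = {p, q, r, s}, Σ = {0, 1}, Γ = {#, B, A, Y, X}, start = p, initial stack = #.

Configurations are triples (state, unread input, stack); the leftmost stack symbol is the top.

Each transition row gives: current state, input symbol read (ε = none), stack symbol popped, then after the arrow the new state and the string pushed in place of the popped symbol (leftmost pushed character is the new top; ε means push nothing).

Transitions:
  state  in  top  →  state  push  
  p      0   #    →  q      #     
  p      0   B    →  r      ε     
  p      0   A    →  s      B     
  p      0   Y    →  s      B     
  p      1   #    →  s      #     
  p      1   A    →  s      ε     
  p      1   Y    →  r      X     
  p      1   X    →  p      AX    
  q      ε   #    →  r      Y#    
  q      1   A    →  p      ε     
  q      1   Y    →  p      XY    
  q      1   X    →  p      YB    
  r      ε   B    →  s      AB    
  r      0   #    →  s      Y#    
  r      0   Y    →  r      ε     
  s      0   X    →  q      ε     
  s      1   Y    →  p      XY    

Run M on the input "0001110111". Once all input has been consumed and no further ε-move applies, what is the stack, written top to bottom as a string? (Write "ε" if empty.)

XY#

(p, 0001110111, #)
  read 0, top #: go to q, push # → (q, 001110111, #)
  ε-move, top #: go to r, push Y# → (r, 001110111, Y#)
  read 0, top Y: go to r, push ε → (r, 01110111, #)
  read 0, top #: go to s, push Y# → (s, 1110111, Y#)
  read 1, top Y: go to p, push XY → (p, 110111, XY#)
  read 1, top X: go to p, push AX → (p, 10111, AXY#)
  read 1, top A: go to s, push ε → (s, 0111, XY#)
  read 0, top X: go to q, push ε → (q, 111, Y#)
  read 1, top Y: go to p, push XY → (p, 11, XY#)
  read 1, top X: go to p, push AX → (p, 1, AXY#)
  read 1, top A: go to s, push ε → (s, ε, XY#)
All input consumed in state s with stack XY#.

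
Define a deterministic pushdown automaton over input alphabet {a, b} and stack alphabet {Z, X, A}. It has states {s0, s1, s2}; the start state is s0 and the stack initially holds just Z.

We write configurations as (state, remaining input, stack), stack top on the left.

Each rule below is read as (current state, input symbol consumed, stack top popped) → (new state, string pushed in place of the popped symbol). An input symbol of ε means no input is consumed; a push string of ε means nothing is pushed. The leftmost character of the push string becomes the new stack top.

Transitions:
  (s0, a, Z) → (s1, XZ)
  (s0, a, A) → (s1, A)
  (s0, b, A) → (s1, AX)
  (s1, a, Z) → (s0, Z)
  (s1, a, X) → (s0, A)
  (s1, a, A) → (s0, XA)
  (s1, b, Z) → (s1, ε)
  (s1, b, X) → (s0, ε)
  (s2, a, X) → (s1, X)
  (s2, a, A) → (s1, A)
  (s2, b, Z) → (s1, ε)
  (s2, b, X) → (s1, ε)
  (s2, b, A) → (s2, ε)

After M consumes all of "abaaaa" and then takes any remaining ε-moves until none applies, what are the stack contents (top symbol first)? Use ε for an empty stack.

(s0, abaaaa, Z)
  read a, top Z: go to s1, push XZ → (s1, baaaa, XZ)
  read b, top X: go to s0, push ε → (s0, aaaa, Z)
  read a, top Z: go to s1, push XZ → (s1, aaa, XZ)
  read a, top X: go to s0, push A → (s0, aa, AZ)
  read a, top A: go to s1, push A → (s1, a, AZ)
  read a, top A: go to s0, push XA → (s0, ε, XAZ)
All input consumed in state s0 with stack XAZ.

XAZ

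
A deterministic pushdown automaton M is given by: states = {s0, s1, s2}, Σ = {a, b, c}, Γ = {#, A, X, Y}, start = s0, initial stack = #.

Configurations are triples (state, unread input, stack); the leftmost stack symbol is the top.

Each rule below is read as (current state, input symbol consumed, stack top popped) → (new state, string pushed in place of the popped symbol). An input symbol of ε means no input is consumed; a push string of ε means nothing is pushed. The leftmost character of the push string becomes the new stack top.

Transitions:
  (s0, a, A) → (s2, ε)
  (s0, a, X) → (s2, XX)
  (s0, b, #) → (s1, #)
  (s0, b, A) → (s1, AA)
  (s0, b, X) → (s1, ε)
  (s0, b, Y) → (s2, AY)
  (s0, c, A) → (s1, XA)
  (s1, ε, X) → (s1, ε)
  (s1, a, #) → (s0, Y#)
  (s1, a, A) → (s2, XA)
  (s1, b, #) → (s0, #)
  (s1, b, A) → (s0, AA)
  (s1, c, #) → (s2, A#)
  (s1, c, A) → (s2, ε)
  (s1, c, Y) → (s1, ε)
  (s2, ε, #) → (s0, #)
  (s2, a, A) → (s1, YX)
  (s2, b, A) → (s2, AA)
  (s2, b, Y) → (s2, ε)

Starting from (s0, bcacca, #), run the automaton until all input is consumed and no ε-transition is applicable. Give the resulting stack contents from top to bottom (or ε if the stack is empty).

(s0, bcacca, #) ⊢ (s1, cacca, #) ⊢ (s2, acca, A#) ⊢ (s1, cca, YX#) ⊢ (s1, ca, X#) ⊢ (s1, ca, #) ⊢ (s2, a, A#) ⊢ (s1, ε, YX#)
All input consumed in state s1 with stack YX#.

YX#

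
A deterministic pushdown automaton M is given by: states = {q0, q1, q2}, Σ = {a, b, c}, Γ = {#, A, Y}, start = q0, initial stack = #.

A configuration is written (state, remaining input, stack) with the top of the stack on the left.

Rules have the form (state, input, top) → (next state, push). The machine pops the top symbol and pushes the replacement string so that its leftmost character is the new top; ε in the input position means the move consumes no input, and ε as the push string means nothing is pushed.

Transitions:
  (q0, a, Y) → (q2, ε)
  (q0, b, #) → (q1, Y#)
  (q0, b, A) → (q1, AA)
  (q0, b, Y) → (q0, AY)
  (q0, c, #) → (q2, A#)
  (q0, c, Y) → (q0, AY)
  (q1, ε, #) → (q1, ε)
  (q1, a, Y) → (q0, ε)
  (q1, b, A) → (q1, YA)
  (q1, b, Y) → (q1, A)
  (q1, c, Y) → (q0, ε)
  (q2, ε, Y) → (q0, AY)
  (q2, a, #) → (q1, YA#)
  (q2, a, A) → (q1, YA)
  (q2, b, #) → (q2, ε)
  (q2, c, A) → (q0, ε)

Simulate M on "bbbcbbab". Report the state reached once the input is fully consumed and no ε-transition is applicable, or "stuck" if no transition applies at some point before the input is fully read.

q1

(q0, bbbcbbab, #) ⊢ (q1, bbcbbab, Y#) ⊢ (q1, bcbbab, A#) ⊢ (q1, cbbab, YA#) ⊢ (q0, bbab, A#) ⊢ (q1, bab, AA#) ⊢ (q1, ab, YAA#) ⊢ (q0, b, AA#) ⊢ (q1, ε, AAA#)
All input consumed; M is in state q1.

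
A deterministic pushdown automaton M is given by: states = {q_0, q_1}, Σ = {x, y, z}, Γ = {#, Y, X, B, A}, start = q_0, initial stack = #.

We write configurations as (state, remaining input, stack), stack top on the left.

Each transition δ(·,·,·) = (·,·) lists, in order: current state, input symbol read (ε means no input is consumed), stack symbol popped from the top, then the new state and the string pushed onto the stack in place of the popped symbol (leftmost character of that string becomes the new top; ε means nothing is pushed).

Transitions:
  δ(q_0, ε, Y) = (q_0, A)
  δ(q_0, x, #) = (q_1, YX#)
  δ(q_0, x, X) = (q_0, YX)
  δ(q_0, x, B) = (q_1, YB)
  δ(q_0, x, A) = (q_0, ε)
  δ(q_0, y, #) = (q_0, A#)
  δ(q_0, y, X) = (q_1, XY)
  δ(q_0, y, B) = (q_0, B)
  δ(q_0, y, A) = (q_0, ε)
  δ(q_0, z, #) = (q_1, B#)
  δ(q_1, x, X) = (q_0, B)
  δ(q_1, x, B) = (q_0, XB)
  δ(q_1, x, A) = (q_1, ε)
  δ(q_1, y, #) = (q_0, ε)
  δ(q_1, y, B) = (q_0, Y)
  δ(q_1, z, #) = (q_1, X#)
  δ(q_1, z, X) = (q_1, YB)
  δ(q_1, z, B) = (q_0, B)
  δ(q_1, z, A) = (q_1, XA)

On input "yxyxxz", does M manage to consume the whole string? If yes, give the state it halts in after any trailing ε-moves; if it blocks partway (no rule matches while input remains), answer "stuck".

(q_0, yxyxxz, #) ⊢ (q_0, xyxxz, A#) ⊢ (q_0, yxxz, #) ⊢ (q_0, xxz, A#) ⊢ (q_0, xz, #) ⊢ (q_1, z, YX#)
No transition for (q_1, z, top Y); M blocks with input z remaining.

stuck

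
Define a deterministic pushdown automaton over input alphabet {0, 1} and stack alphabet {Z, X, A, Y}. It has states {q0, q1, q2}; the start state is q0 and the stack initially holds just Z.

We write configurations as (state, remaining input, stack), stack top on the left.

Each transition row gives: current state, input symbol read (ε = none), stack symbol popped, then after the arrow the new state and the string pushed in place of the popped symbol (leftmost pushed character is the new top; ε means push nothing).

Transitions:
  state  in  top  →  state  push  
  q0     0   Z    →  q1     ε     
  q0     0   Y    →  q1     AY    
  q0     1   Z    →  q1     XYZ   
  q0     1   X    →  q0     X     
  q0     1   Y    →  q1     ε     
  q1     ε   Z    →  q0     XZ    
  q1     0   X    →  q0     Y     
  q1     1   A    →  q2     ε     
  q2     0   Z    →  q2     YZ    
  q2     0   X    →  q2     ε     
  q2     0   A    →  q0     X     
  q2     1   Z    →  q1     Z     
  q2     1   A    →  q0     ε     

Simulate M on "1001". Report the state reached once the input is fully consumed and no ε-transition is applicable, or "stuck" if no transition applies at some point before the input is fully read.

q2

(q0, 1001, Z)
  read 1, top Z: go to q1, push XYZ → (q1, 001, XYZ)
  read 0, top X: go to q0, push Y → (q0, 01, YYZ)
  read 0, top Y: go to q1, push AY → (q1, 1, AYYZ)
  read 1, top A: go to q2, push ε → (q2, ε, YYZ)
All input consumed; M is in state q2.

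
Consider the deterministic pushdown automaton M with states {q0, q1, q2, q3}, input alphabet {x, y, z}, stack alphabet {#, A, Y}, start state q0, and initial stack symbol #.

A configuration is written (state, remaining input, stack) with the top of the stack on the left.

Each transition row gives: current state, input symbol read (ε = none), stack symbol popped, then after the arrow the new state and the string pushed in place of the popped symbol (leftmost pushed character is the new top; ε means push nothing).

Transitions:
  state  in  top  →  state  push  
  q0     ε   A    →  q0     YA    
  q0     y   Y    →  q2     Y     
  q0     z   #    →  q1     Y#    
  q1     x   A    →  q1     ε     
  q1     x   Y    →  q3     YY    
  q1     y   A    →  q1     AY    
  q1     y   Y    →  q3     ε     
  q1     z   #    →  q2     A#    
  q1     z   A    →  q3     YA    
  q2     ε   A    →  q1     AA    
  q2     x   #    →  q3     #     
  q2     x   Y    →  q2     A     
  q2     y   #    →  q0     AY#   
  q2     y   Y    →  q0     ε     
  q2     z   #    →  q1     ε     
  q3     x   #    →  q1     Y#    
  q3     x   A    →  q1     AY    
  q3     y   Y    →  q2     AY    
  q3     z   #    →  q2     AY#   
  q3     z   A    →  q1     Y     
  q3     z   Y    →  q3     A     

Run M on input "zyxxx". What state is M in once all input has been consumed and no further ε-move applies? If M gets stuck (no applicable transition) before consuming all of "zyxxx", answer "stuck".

stuck

(q0, zyxxx, #)
  read z, top #: go to q1, push Y# → (q1, yxxx, Y#)
  read y, top Y: go to q3, push ε → (q3, xxx, #)
  read x, top #: go to q1, push Y# → (q1, xx, Y#)
  read x, top Y: go to q3, push YY → (q3, x, YY#)
No transition for (q3, x, top Y); M blocks with input x remaining.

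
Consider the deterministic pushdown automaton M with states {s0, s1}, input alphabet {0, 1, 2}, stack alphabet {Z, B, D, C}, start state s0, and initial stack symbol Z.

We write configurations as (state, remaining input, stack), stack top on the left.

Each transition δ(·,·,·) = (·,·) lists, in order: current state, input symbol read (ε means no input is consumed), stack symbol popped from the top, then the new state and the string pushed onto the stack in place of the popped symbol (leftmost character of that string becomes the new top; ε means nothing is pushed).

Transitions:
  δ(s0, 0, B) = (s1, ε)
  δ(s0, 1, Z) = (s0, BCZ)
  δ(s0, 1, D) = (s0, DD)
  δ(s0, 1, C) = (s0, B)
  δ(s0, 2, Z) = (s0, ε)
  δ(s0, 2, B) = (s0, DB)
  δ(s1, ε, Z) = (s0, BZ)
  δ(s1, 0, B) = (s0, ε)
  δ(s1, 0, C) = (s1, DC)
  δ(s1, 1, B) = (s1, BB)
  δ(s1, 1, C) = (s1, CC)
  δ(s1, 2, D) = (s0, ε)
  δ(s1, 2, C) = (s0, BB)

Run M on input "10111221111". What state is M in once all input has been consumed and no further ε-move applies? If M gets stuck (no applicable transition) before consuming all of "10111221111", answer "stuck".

(s0, 10111221111, Z)
  read 1, top Z: go to s0, push BCZ → (s0, 0111221111, BCZ)
  read 0, top B: go to s1, push ε → (s1, 111221111, CZ)
  read 1, top C: go to s1, push CC → (s1, 11221111, CCZ)
  read 1, top C: go to s1, push CC → (s1, 1221111, CCCZ)
  read 1, top C: go to s1, push CC → (s1, 221111, CCCCZ)
  read 2, top C: go to s0, push BB → (s0, 21111, BBCCCZ)
  read 2, top B: go to s0, push DB → (s0, 1111, DBBCCCZ)
  read 1, top D: go to s0, push DD → (s0, 111, DDBBCCCZ)
  read 1, top D: go to s0, push DD → (s0, 11, DDDBBCCCZ)
  read 1, top D: go to s0, push DD → (s0, 1, DDDDBBCCCZ)
  read 1, top D: go to s0, push DD → (s0, ε, DDDDDBBCCCZ)
All input consumed; M is in state s0.

s0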